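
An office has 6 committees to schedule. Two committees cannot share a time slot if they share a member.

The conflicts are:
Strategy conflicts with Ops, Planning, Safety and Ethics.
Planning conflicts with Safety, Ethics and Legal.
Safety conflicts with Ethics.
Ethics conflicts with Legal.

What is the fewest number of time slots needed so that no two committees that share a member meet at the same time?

4

Strategy, Planning, Safety, Ethics pairwise conflict, so at least 4 time slots are needed.
4 time slots suffice: Strategy=2, Ops=1, Planning=1, Safety=4, Ethics=3, Legal=2. Every pair that conflicts lands in different time slots.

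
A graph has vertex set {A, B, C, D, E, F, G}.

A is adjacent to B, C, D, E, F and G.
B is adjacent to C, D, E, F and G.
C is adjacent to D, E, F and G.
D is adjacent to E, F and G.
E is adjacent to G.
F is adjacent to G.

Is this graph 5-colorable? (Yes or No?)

A, B, C, D, E, G are pairwise adjacent (a clique of size 6), so at least 6 colors are needed.
So 5 colors are not enough.

No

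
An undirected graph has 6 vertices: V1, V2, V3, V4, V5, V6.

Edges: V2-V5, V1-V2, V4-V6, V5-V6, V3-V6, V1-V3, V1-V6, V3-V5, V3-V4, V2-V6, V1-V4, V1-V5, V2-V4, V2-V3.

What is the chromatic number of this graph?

V1, V2, V3, V4, V6 are pairwise adjacent (a clique of size 5), so at least 5 colors are needed.
A valid assignment using 5 colors: V1=B, V2=Y, V3=G, V4=P, V5=P, V6=R. Every edge joins two different colors.

5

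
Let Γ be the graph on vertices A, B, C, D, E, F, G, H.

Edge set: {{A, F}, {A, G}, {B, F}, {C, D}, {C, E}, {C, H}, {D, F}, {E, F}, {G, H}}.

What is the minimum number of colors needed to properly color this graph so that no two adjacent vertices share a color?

2

E and F are adjacent, so at least 2 colors are needed.
2 colors suffice: color 1 → {C, F, G}; color 2 → {A, B, D, E, H}. Each edge has distinct colors on its endpoints.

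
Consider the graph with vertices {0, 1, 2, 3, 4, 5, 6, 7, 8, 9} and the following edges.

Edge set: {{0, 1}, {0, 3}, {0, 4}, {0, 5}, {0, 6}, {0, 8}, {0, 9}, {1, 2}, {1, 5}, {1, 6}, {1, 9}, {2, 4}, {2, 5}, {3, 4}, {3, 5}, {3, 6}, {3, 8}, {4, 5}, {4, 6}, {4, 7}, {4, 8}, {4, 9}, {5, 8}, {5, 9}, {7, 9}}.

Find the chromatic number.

5

0, 3, 4, 5, 8 are mutually adjacent (a clique of size 5), so at least 5 colors are needed.
5 colors suffice: color red → {1, 4}; color blue → {0, 2, 7}; color green → {5, 6}; color yellow → {3, 9}; color purple → {8}. Every edge joins two different colors.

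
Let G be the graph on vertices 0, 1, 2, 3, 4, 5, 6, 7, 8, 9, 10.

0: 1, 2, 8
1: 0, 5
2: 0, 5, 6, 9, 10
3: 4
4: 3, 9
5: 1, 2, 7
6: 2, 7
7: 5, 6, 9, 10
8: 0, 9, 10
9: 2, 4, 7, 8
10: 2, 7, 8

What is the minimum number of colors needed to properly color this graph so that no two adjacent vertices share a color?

1 and 5 are adjacent, so at least 2 colors are needed.
A valid assignment using 2 colors: 0=blue, 1=red, 2=red, 3=blue, 4=red, 5=blue, 6=blue, 7=red, 8=red, 9=blue, 10=blue. Every edge joins two different colors.

2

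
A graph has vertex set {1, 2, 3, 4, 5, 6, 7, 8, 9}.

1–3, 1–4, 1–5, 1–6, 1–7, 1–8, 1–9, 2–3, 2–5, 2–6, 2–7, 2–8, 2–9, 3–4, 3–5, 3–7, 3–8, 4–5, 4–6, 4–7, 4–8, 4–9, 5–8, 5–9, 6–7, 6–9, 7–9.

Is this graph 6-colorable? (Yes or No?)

Yes

The chromatic number is 5. 1, 4, 6, 7, 9 are mutually adjacent (a clique of size 5), so at least 5 colors are needed.
5 colors suffice: 1=b, 2=a, 3=c, 4=a, 5=d, 6=e, 7=d, 8=e, 9=c.
Since 6 ≥ 5, a proper 6-coloring certainly exists.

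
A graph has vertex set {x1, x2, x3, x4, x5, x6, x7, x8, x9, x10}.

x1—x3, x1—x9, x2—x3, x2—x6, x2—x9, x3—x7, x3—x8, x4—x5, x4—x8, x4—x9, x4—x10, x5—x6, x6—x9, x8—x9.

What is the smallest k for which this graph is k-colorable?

3

x4, x8, x9 form a triangle, so at least 3 colors are needed.
3 colors suffice: color red → {x3, x5, x9, x10}; color blue → {x1, x4, x6, x7}; color green → {x2, x8}. No two adjacent vertices share a color.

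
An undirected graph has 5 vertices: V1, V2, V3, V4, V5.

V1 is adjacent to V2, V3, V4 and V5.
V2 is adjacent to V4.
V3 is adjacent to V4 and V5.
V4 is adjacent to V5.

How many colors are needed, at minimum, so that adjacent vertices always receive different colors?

V1, V3, V4, V5 are mutually adjacent (a clique of size 4), so at least 4 colors are needed.
A valid assignment using 4 colors: V1=2, V2=3, V3=3, V4=1, V5=4. Each edge has distinct colors on its endpoints.

4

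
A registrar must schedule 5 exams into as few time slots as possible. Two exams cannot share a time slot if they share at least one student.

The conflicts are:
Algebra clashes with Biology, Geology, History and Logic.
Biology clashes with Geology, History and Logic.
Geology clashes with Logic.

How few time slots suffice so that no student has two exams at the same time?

4

Algebra, Biology, Geology, Logic all conflict with each other, so at least 4 time slots are needed.
4 time slots suffice: time slot 1 → {Algebra}; time slot 2 → {Biology}; time slot 3 → {History, Logic}; time slot 4 → {Geology}. No two conflicting exams share a time slot.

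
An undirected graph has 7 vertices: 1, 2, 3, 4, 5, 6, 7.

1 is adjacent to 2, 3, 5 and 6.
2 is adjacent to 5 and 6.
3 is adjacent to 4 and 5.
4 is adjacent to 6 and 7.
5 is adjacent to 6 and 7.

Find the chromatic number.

4

1, 2, 5, 6 are pairwise adjacent (a clique of size 4), so at least 4 colors are needed.
4 colors suffice: color a → {4, 5}; color b → {1, 7}; color c → {3, 6}; color d → {2}. No two adjacent vertices share a color.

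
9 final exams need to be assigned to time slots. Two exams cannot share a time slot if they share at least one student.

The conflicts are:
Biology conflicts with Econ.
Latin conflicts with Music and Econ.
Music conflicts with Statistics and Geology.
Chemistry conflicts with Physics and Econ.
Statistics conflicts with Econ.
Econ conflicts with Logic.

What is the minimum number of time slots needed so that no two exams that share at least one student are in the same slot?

Latin and Econ conflict, so at least 2 time slots are needed.
2 time slots suffice: time slot 1 → {Music, Physics, Econ}; time slot 2 → {Biology, Latin, Chemistry, Statistics, Logic, Geology}. Each listed conflict is separated.

2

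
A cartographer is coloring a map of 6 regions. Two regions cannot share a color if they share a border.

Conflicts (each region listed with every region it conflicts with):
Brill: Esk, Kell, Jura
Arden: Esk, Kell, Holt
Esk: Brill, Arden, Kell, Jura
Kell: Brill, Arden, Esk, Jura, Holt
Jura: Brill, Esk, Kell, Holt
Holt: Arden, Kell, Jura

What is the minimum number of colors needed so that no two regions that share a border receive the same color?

4

Brill, Esk, Kell, Jura are mutually in conflict, so at least 4 colors are needed.
4 colors suffice: color 1 → {Kell}; color 2 → {Arden, Jura}; color 3 → {Esk, Holt}; color 4 → {Brill}. Each listed conflict is separated.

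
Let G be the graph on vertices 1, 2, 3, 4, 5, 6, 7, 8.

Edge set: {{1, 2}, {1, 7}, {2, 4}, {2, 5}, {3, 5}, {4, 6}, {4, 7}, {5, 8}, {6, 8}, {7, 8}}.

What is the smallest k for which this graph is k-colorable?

The cycle 7-8-5-2-4-7 has odd length 5, so it cannot be 2-colored; at least 3 colors are needed.
A valid assignment using 3 colors: 1=a, 2=b, 3=a, 4=a, 5=c, 6=b, 7=b, 8=a. Every edge joins two different colors.

3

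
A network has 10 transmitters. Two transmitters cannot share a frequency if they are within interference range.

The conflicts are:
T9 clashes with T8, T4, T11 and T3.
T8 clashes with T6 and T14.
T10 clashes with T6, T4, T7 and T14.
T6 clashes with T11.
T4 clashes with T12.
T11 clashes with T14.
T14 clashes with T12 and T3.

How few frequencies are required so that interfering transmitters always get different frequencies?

3

The cycle T11-T6-T10-T4-T9-T11 has odd length 5, so it cannot be 2-colored; at least 3 frequencies are needed.
3 frequencies suffice: frequency 1 → {T9, T6, T7, T14}; frequency 2 → {T8, T10, T11, T12, T3}; frequency 3 → {T4}. No two conflicting transmitters share a frequency.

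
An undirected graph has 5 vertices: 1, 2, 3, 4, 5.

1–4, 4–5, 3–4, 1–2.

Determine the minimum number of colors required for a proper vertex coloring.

1 and 2 are adjacent, so at least 2 colors are needed.
2 colors suffice: color a → {2, 4}; color b → {1, 3, 5}. Every edge joins two different colors.

2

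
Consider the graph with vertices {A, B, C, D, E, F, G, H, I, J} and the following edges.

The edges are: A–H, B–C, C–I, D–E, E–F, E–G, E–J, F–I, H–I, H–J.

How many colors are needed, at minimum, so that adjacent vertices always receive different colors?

The cycle H-I-F-E-J-H has odd length 5, so it cannot be 2-colored; at least 3 colors are needed.
3 colors suffice: color 1 → {A, B, E, I}; color 2 → {C, D, F, G, H}; color 3 → {J}. No two adjacent vertices share a color.

3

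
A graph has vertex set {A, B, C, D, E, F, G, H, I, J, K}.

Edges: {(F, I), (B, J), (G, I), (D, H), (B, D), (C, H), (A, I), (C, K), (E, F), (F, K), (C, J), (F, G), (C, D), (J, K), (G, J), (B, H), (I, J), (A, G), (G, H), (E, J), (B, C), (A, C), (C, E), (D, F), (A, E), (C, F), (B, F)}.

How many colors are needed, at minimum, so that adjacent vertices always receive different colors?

4

B, C, D, H are pairwise adjacent (a clique of size 4), so at least 4 colors are needed.
4 colors suffice: A=blue, B=green, C=red, D=yellow, E=green, F=blue, G=red, H=blue, I=green, J=blue, K=green. Each edge has distinct colors on its endpoints.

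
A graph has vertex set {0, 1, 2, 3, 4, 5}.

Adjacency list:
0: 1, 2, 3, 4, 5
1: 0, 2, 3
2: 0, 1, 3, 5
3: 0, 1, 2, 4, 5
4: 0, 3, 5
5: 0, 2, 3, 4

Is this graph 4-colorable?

Yes

The chromatic number is 4. 0, 1, 2, 3 form a clique, so at least 4 colors are needed.
A valid assignment using 4 colors: 0=b, 1=d, 2=c, 3=a, 4=c, 5=d.
That is already a proper 4-coloring.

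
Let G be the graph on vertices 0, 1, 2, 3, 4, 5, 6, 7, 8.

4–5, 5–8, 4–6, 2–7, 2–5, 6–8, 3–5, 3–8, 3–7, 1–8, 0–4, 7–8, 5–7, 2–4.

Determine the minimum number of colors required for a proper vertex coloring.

4

3, 5, 7, 8 are pairwise adjacent (a clique of size 4), so at least 4 colors are needed.
4 colors suffice: color a → {4, 8}; color b → {0, 1, 5, 6}; color c → {7}; color d → {2, 3}. Each edge has distinct colors on its endpoints.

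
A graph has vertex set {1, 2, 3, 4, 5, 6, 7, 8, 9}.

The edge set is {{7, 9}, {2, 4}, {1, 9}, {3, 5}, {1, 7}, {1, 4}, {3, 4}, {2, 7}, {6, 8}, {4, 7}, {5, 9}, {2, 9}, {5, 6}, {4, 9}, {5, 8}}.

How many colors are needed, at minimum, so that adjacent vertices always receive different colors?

1, 4, 7, 9 form a clique, so at least 4 colors are needed.
4 colors suffice: color a → {4, 5}; color b → {3, 8, 9}; color c → {6, 7}; color d → {1, 2}. Each edge has distinct colors on its endpoints.

4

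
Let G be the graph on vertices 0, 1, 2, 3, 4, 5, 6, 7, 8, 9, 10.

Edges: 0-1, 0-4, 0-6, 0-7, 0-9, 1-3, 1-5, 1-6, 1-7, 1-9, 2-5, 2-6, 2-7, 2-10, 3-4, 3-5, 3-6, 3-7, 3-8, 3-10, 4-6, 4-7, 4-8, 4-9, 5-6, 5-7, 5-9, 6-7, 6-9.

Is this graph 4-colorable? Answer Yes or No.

1, 3, 5, 6, 7 are mutually adjacent (a clique of size 5), so at least 5 colors are needed.
So 4 colors are not enough.

No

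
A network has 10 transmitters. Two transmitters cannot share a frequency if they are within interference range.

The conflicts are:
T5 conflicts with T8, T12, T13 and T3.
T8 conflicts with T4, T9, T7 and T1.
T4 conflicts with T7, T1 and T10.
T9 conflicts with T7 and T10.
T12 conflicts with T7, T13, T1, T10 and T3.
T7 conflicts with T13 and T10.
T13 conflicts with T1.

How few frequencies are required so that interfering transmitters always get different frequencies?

T5, T12, T13 are mutually in conflict, so at least 3 frequencies are needed.
3 frequencies suffice: frequency 1 → {T4, T9, T12}; frequency 2 → {T5, T7, T1}; frequency 3 → {T8, T13, T10, T3}. No two conflicting transmitters share a frequency.

3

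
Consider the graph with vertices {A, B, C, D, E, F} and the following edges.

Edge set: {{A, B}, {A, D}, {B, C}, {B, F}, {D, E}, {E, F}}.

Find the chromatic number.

3

The cycle A-B-F-E-D-A has odd length 5, so it cannot be 2-colored; at least 3 colors are needed.
3 colors suffice: color 1 → {B, D}; color 2 → {A, C, F}; color 3 → {E}. Every edge joins two different colors.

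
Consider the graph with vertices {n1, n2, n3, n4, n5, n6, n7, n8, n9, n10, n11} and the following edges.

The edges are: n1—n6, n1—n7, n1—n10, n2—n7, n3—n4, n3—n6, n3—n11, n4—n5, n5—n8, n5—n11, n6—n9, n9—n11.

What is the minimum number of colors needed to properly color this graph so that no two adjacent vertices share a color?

n2 and n7 are adjacent, so at least 2 colors are needed.
2 colors suffice: color 1 → {n1, n2, n3, n5, n9}; color 2 → {n4, n6, n7, n8, n10, n11}. Every edge joins two different colors.

2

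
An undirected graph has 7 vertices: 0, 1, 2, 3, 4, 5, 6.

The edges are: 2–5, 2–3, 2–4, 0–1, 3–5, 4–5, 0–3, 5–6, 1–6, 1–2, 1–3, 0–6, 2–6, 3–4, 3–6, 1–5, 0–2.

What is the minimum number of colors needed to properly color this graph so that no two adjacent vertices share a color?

5

0, 1, 2, 3, 6 are pairwise adjacent (a clique of size 5), so at least 5 colors are needed.
5 colors suffice: 0=yellow, 1=purple, 2=red, 3=blue, 4=green, 5=yellow, 6=green. Each edge has distinct colors on its endpoints.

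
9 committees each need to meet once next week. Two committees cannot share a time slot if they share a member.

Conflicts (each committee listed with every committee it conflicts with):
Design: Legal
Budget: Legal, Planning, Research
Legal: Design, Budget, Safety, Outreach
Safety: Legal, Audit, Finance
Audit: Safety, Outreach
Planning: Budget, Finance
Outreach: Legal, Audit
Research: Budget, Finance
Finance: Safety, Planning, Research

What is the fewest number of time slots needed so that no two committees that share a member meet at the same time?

3

The cycle Budget-Legal-Safety-Finance-Research-Budget has odd length 5, so it cannot be 2-colored; at least 3 time slots are needed.
3 time slots suffice: time slot 1 → {Legal, Audit, Finance}; time slot 2 → {Design, Budget, Safety, Outreach}; time slot 3 → {Planning, Research}. Each listed conflict is separated.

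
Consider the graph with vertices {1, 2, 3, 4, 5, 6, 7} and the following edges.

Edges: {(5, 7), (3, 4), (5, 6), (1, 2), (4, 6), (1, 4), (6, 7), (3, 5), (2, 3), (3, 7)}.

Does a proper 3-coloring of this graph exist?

Yes

The chromatic number is 3. 5, 6, 7 are mutually adjacent, so at least 3 colors are needed.
A valid assignment using 3 colors: 1=red, 2=blue, 3=red, 4=blue, 5=green, 6=red, 7=blue.
That is already a proper 3-coloring.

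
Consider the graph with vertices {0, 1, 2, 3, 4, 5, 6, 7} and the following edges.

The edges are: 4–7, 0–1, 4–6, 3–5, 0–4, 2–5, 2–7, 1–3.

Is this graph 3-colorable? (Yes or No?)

The chromatic number is 3. The cycle 4-7-2-5-3-1-0-4 has odd length 7, so it cannot be 2-colored; at least 3 colors are needed.
A valid assignment using 3 colors: 0=b, 1=a, 2=c, 3=b, 4=a, 5=a, 6=b, 7=b.
That is already a proper 3-coloring.

Yes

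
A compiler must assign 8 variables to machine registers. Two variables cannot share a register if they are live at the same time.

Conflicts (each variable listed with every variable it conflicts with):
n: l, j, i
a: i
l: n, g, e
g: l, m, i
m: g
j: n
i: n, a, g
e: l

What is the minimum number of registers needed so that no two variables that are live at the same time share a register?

n and i conflict, so at least 2 registers are needed.
2 registers suffice: register 1 → {n, a, g, e}; register 2 → {l, m, j, i}. No two conflicting variables share a register.

2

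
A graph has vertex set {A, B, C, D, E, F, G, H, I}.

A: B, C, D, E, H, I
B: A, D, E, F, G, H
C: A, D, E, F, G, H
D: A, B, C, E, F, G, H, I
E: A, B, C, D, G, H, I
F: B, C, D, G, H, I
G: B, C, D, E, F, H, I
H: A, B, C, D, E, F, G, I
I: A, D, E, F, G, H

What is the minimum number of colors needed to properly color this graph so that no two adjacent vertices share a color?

5

B, D, F, G, H are mutually adjacent (a clique of size 5), so at least 5 colors are needed.
A valid assignment using 5 colors: A=3, B=5, C=5, D=1, E=4, F=4, G=3, H=2, I=5. Every edge joins two different colors.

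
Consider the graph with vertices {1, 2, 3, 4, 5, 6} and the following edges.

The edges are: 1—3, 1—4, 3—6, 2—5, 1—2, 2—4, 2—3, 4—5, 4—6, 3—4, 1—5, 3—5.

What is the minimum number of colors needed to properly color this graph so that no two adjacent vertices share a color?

5

1, 2, 3, 4, 5 are mutually adjacent (a clique of size 5), so at least 5 colors are needed.
5 colors suffice: color red → {3}; color blue → {4}; color green → {5, 6}; color yellow → {2}; color purple → {1}. Every edge joins two different colors.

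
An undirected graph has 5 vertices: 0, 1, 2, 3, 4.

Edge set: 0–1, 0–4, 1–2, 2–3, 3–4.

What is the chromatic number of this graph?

3

The cycle 0-1-2-3-4-0 has odd length 5, so it cannot be 2-colored; at least 3 colors are needed.
3 colors suffice: color a → {2, 4}; color b → {0, 3}; color c → {1}. Each edge has distinct colors on its endpoints.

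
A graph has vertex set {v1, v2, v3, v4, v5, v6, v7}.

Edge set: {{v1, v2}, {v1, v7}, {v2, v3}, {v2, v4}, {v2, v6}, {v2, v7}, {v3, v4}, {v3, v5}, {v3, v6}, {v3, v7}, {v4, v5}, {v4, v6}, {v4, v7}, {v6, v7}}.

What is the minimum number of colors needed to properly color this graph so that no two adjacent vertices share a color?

5

v2, v3, v4, v6, v7 are pairwise adjacent (a clique of size 5), so at least 5 colors are needed.
5 colors suffice: color red → {v1, v4}; color blue → {v2, v5}; color green → {v7}; color yellow → {v3}; color purple → {v6}. Every edge joins two different colors.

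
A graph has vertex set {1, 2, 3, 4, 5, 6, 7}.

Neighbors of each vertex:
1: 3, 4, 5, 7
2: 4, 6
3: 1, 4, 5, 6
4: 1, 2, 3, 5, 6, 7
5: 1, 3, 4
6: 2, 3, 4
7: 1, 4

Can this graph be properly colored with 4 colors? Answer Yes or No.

The chromatic number is 4. 1, 3, 4, 5 are mutually adjacent (a clique of size 4), so at least 4 colors are needed.
4 colors suffice: 1=blue, 2=green, 3=green, 4=red, 5=yellow, 6=blue, 7=green.
That is already a proper 4-coloring.

Yes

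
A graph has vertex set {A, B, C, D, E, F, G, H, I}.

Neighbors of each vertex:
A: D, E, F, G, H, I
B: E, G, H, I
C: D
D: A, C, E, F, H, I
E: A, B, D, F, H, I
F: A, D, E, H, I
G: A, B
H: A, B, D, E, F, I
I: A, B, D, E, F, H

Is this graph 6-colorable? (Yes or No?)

The chromatic number is 6. A, D, E, F, H, I are mutually adjacent (a clique of size 6), so at least 6 colors are needed.
6 colors suffice: color 1 → {A, B, C}; color 2 → {G, H}; color 3 → {D}; color 4 → {I}; color 5 → {E}; color 6 → {F}.
That is already a proper 6-coloring.

Yes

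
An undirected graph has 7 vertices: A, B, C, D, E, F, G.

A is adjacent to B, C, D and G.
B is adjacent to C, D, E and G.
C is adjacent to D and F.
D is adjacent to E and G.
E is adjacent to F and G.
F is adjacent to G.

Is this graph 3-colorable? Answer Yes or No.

B, D, E, G are mutually adjacent (a clique of size 4), so at least 4 colors are needed.
So 3 colors are not enough.

No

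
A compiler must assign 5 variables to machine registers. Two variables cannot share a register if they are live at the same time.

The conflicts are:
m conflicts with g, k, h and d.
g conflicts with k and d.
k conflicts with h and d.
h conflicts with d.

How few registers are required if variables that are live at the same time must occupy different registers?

m, k, h, d pairwise conflict, so at least 4 registers are needed.
4 registers suffice: register 1 → {d}; register 2 → {k}; register 3 → {m}; register 4 → {g, h}. Every pair that conflicts lands in different registers.

4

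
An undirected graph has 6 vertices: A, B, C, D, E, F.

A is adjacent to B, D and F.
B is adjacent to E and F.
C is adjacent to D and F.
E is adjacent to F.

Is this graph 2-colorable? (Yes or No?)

No

A, B, F are pairwise adjacent, so at least 3 colors are needed.
So 2 colors are not enough.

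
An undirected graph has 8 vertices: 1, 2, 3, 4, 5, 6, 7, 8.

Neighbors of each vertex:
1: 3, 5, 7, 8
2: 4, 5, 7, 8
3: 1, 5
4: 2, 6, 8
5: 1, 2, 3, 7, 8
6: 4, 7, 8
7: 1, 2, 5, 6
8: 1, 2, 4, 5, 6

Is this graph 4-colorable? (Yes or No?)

The chromatic number is 3. 2, 5, 8 form a triangle, so at least 3 colors are needed.
3 colors suffice: color a → {4, 5}; color b → {3, 7, 8}; color c → {1, 2, 6}.
Since 4 ≥ 3, a proper 4-coloring certainly exists.

Yes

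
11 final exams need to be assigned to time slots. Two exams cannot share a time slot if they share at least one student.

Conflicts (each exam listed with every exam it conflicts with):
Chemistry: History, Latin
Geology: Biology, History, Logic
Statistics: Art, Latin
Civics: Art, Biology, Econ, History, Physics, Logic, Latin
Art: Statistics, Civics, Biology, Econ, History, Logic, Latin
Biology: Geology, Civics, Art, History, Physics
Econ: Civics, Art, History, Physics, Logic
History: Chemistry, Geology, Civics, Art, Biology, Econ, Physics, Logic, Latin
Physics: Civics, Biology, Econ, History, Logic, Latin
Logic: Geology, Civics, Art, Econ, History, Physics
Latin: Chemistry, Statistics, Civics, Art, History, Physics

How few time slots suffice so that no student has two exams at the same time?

Civics, Econ, History, Physics, Logic are mutually in conflict, so at least 5 time slots are needed.
5 time slots suffice: time slot 1 → {Statistics, History}; time slot 2 → {Chemistry, Geology, Civics}; time slot 3 → {Art, Physics}; time slot 4 → {Biology, Logic, Latin}; time slot 5 → {Econ}. Each listed conflict is separated.

5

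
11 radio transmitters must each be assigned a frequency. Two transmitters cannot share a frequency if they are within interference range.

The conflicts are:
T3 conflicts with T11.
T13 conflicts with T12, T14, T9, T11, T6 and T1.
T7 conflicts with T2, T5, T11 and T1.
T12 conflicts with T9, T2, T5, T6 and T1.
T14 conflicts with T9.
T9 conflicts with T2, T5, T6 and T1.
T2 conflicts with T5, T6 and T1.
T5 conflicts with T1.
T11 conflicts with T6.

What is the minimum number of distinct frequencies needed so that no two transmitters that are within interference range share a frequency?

5

T12, T9, T2, T5, T1 all conflict with each other, so at least 5 frequencies are needed.
5 frequencies suffice: frequency 1 → {T9, T11}; frequency 2 → {T3, T13, T2}; frequency 3 → {T14, T6, T1}; frequency 4 → {T7, T12}; frequency 5 → {T5}. Each listed conflict is separated.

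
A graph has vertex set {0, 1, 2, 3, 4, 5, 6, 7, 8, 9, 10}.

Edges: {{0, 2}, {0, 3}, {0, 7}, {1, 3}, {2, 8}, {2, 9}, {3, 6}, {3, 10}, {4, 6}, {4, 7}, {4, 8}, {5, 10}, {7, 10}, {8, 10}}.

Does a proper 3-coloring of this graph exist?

Yes

The chromatic number is 3. The cycle 4-6-3-10-7-4 has odd length 5, so it cannot be 2-colored; at least 3 colors are needed.
3 colors suffice: color red → {2, 3, 5, 7}; color blue → {0, 1, 4, 9, 10}; color green → {6, 8}.
That is already a proper 3-coloring.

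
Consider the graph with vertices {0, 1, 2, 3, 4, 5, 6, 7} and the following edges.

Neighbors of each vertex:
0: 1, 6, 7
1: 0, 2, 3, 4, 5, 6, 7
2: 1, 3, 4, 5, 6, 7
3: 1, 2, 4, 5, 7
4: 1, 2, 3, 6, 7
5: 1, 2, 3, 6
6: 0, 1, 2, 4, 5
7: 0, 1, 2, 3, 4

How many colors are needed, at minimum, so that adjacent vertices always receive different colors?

5

1, 2, 3, 4, 7 form a clique, so at least 5 colors are needed.
A valid assignment using 5 colors: 0=b, 1=a, 2=b, 3=c, 4=e, 5=d, 6=c, 7=d. Each edge has distinct colors on its endpoints.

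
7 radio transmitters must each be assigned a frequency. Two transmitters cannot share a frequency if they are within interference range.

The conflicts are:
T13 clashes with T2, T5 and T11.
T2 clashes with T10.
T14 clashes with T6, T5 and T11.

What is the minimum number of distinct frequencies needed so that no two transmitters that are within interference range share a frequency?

2

T13 and T5 conflict, so at least 2 frequencies are needed.
2 frequencies suffice: T13=1, T2=2, T10=1, T14=1, T6=2, T5=2, T11=2. No two conflicting transmitters share a frequency.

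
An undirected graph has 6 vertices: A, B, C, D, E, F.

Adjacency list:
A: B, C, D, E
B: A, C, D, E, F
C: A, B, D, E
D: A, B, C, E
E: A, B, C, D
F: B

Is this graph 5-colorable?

Yes

The chromatic number is 5. A, B, C, D, E are mutually adjacent (a clique of size 5), so at least 5 colors are needed.
One proper 5-coloring: A=4, B=1, C=5, D=3, E=2, F=2.
That is already a proper 5-coloring.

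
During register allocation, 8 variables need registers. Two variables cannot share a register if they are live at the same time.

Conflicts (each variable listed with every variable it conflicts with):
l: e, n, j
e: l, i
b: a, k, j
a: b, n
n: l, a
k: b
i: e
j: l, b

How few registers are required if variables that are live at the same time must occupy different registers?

The cycle j-b-a-n-l-j has odd length 5, so it cannot be 2-colored; at least 3 registers are needed.
3 registers suffice: register 1 → {l, b, i}; register 2 → {e, a, k, j}; register 3 → {n}. No two conflicting variables share a register.

3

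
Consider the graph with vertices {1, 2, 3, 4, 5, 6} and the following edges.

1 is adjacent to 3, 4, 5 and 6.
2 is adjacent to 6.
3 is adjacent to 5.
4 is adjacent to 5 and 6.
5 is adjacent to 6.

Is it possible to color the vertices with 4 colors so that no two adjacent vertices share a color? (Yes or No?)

Yes

The chromatic number is 4. 1, 4, 5, 6 are mutually adjacent (a clique of size 4), so at least 4 colors are needed.
A valid assignment using 4 colors: 1=b, 2=a, 3=c, 4=d, 5=a, 6=c.
That is already a proper 4-coloring.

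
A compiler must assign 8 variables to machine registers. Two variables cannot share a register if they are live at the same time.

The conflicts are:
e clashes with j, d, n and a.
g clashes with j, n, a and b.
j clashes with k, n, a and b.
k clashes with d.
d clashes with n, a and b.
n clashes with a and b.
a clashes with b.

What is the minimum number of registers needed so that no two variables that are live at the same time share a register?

5

g, j, n, a, b are mutually in conflict, so at least 5 registers are needed.
5 registers suffice: register 1 → {j, d}; register 2 → {k, a}; register 3 → {n}; register 4 → {e, b}; register 5 → {g}. Each listed conflict is separated.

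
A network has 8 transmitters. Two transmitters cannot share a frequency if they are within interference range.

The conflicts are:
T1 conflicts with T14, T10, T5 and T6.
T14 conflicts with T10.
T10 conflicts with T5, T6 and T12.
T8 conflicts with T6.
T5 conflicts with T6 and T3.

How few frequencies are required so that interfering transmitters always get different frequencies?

T1, T10, T5, T6 all conflict with each other, so at least 4 frequencies are needed.
4 frequencies suffice: frequency 1 → {T10, T8, T3}; frequency 2 → {T1, T12}; frequency 3 → {T14, T6}; frequency 4 → {T5}. Each listed conflict is separated.

4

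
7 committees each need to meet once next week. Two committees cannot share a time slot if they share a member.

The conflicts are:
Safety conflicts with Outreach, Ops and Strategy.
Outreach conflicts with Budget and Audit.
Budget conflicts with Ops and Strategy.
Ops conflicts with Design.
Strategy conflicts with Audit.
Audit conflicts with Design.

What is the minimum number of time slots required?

3

The cycle Safety-Ops-Design-Audit-Strategy-Safety has odd length 5, so it cannot be 2-colored; at least 3 time slots are needed.
A valid assignment using 3 time slots: Safety=2, Outreach=1, Budget=2, Ops=1, Strategy=1, Audit=2, Design=3. Every pair that conflicts lands in different time slots.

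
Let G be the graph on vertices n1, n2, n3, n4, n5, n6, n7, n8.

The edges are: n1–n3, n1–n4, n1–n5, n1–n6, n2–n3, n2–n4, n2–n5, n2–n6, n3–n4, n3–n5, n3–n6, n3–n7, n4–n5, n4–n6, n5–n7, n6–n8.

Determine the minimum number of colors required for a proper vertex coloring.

n1, n3, n4, n5 are pairwise adjacent (a clique of size 4), so at least 4 colors are needed.
4 colors suffice: n1=4, n2=4, n3=1, n4=2, n5=3, n6=3, n7=2, n8=1. Each edge has distinct colors on its endpoints.

4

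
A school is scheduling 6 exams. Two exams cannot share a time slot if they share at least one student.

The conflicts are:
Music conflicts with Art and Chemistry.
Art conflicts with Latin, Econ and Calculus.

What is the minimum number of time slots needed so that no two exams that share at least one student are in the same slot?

Art and Econ conflict, so at least 2 time slots are needed.
Using 2 time slots: Music=2, Art=1, Latin=2, Econ=2, Calculus=2, Chemistry=1. No two conflicting exams share a time slot.

2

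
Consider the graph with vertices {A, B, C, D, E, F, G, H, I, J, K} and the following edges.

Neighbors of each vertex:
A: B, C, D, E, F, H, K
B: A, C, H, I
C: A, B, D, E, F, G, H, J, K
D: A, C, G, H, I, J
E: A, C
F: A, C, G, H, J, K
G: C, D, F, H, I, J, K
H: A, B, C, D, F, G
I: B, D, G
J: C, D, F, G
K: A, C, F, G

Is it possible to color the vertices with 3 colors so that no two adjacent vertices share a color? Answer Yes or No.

No

A, B, C, H are pairwise adjacent (a clique of size 4), so at least 4 colors are needed.
So 3 colors are not enough.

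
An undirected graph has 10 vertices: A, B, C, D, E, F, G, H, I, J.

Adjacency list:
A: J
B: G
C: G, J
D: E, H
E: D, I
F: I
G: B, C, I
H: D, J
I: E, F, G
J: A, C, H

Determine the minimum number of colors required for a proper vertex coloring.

3

The cycle I-G-C-J-H-D-E-I has odd length 7, so it cannot be 2-colored; at least 3 colors are needed.
3 colors suffice: color 1 → {E, F, G, J}; color 2 → {A, B, C, D, I}; color 3 → {H}. Each edge has distinct colors on its endpoints.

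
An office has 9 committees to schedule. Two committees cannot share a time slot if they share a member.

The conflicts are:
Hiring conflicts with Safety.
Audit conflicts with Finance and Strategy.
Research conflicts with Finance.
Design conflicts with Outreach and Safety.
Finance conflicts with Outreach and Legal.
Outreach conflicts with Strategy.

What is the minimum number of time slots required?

Design and Outreach conflict, so at least 2 time slots are needed.
2 time slots suffice: Hiring=1, Audit=2, Research=2, Design=1, Finance=1, Outreach=2, Legal=2, Safety=2, Strategy=1. Each listed conflict is separated.

2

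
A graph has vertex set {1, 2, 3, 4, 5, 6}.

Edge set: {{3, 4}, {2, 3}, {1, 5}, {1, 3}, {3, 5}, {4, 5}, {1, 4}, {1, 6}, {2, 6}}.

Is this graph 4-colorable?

Yes

The chromatic number is 4. 1, 3, 4, 5 form a clique, so at least 4 colors are needed.
A valid assignment using 4 colors: 1=blue, 2=blue, 3=red, 4=yellow, 5=green, 6=red.
That is already a proper 4-coloring.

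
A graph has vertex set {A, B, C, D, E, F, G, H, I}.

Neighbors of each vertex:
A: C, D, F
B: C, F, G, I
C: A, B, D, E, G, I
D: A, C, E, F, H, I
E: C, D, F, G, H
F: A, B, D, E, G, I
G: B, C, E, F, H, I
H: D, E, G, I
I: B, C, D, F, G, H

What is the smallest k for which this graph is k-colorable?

4

B, F, G, I are mutually adjacent (a clique of size 4), so at least 4 colors are needed.
A valid assignment using 4 colors: A=3, B=4, C=1, D=2, E=3, F=1, G=2, H=1, I=3. Every edge joins two different colors.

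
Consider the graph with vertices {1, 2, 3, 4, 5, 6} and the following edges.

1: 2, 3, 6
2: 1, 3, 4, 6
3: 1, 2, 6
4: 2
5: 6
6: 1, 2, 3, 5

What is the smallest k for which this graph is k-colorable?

4

1, 2, 3, 6 are pairwise adjacent (a clique of size 4), so at least 4 colors are needed.
4 colors suffice: color red → {4, 6}; color blue → {2, 5}; color green → {1}; color yellow → {3}. No two adjacent vertices share a color.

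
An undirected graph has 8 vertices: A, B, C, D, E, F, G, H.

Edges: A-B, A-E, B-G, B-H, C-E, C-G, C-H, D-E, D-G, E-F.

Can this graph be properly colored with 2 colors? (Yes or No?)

No

The cycle E-D-G-B-A-E has odd length 5, so it cannot be 2-colored; at least 3 colors are needed.
So 2 colors are not enough.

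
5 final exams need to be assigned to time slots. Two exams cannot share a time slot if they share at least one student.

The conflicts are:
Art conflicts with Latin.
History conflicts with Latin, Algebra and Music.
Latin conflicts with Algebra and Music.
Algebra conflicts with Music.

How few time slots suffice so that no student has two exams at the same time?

4

History, Latin, Algebra, Music all conflict with each other, so at least 4 time slots are needed.
4 time slots suffice: Art=2, History=3, Latin=1, Algebra=2, Music=4. Each listed conflict is separated.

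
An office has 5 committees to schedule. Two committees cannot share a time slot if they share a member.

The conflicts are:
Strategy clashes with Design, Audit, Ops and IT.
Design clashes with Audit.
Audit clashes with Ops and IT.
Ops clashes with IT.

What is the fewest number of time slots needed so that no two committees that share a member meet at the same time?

4

Strategy, Audit, Ops, IT all conflict with each other, so at least 4 time slots are needed.
4 time slots suffice: time slot 1 → {Audit}; time slot 2 → {Strategy}; time slot 3 → {Design, IT}; time slot 4 → {Ops}. Each listed conflict is separated.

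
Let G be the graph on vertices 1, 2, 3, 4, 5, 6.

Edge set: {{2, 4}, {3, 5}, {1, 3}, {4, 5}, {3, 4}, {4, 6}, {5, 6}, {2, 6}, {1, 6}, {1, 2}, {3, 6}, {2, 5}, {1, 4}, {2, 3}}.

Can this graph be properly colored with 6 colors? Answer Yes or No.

Yes

The chromatic number is 5. 2, 3, 4, 5, 6 are pairwise adjacent (a clique of size 5), so at least 5 colors are needed.
One proper 5-coloring: 1=e, 2=a, 3=d, 4=c, 5=e, 6=b.
Since 6 ≥ 5, a proper 6-coloring certainly exists.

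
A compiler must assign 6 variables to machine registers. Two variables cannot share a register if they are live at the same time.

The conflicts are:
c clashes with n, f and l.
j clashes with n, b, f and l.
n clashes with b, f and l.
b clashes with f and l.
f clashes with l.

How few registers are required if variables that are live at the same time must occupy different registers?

j, n, b, f, l are mutually in conflict, so at least 5 registers are needed.
5 registers suffice: register 1 → {l}; register 2 → {n}; register 3 → {f}; register 4 → {c, b}; register 5 → {j}. No two conflicting variables share a register.

5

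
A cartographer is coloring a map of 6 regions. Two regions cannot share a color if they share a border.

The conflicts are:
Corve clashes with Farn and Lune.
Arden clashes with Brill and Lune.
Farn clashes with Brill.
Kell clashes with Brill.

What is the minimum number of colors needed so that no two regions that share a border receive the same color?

The cycle Arden-Lune-Corve-Farn-Brill-Arden has odd length 5, so it cannot be 2-colored; at least 3 colors are needed.
3 colors suffice: Corve=1, Arden=3, Farn=2, Kell=2, Brill=1, Lune=2. Every pair that conflicts lands in different colors.

3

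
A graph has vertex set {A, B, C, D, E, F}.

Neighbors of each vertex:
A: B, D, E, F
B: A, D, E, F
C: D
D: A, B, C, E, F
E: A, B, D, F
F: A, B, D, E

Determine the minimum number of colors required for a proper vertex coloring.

A, B, D, E, F are pairwise adjacent (a clique of size 5), so at least 5 colors are needed.
5 colors suffice: color 1 → {D}; color 2 → {C, F}; color 3 → {A}; color 4 → {B}; color 5 → {E}. No two adjacent vertices share a color.

5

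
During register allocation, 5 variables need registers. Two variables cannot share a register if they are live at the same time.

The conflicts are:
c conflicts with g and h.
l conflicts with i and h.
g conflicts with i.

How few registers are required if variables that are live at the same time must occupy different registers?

The cycle c-h-l-i-g-c has odd length 5, so it cannot be 2-colored; at least 3 registers are needed.
Using 3 registers: c=1, l=1, g=3, i=2, h=2. Each listed conflict is separated.

3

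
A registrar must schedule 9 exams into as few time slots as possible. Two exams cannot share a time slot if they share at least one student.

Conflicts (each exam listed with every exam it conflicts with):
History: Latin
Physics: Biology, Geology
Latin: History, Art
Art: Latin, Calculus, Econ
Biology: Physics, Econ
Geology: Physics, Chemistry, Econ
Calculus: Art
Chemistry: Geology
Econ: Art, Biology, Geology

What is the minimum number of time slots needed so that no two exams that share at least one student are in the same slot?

Geology and Econ conflict, so at least 2 time slots are needed.
2 time slots suffice: time slot 1 → {Physics, Latin, Calculus, Chemistry, Econ}; time slot 2 → {History, Art, Biology, Geology}. Each listed conflict is separated.

2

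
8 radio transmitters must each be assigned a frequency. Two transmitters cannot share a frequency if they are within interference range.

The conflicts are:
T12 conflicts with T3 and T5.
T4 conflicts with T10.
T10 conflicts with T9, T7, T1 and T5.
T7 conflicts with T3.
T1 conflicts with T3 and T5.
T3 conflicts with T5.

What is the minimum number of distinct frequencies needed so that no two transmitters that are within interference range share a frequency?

T12, T3, T5 all conflict with each other, so at least 3 frequencies are needed.
3 frequencies suffice: frequency 1 → {T10, T3}; frequency 2 → {T4, T9, T7, T5}; frequency 3 → {T12, T1}. Each listed conflict is separated.

3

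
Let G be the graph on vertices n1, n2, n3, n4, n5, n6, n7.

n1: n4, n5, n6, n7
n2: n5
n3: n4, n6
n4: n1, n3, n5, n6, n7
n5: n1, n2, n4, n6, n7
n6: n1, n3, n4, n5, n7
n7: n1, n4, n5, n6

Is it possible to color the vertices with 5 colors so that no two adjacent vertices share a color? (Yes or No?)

Yes

The chromatic number is 5. n1, n4, n5, n6, n7 are mutually adjacent (a clique of size 5), so at least 5 colors are needed.
5 colors suffice: color 1 → {n2, n4}; color 2 → {n6}; color 3 → {n3, n5}; color 4 → {n7}; color 5 → {n1}.
That is already a proper 5-coloring.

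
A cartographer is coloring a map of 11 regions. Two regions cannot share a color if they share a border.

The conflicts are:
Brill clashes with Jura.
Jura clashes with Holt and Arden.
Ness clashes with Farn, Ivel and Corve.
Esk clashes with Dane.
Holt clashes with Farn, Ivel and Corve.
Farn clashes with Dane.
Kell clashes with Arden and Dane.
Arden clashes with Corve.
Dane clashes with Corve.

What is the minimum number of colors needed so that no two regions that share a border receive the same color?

Kell and Arden conflict, so at least 2 colors are needed.
2 colors suffice: color 1 → {Brill, Ness, Holt, Arden, Dane}; color 2 → {Jura, Esk, Farn, Kell, Ivel, Corve}. Each listed conflict is separated.

2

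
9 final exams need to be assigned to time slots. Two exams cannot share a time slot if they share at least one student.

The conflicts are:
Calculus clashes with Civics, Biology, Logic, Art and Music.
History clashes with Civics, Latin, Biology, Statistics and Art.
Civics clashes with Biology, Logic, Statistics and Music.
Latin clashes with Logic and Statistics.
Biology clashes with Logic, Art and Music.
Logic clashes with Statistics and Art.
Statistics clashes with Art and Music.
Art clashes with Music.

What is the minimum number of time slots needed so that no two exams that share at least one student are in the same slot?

4

Calculus, Civics, Biology, Music are mutually in conflict, so at least 4 time slots are needed.
4 time slots suffice: time slot 1 → {Biology, Statistics}; time slot 2 → {Civics, Latin, Art}; time slot 3 → {History, Logic, Music}; time slot 4 → {Calculus}. Every pair that conflicts lands in different time slots.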